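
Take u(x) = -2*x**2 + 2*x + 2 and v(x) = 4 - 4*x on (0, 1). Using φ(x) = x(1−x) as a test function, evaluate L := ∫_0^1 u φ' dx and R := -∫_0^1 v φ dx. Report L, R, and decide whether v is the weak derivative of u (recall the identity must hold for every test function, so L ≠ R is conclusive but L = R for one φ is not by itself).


LHS = 0, RHS = -1/3. No, v is not the weak derivative of u.

u(x) = -2*x**2 + 2*x + 2, classical derivative u'(x) = 2 - 4*x.
φ(x) = x(1−x), so φ'(x) = 1 - 2*x.
Note φ(0) = φ(1) = 0, so the boundary term u·φ vanishes.
LHS = ∫_0^1 u(x) φ'(x) dx = ∫_0^1 (4*x^3 - 6*x^2 - 2*x + 2) dx. Term by term:
  ∫_0^1 4*x^3 dx = 1;  ∫_0^1 -6*x^2 dx = -2;  ∫_0^1 -2*x dx = -1;
  ∫_0^1 2 dx = 2.
Sum: 1 − 2 − 1 + 2 = 0.
So LHS = 0.
∫_0^1 v(x) φ(x) dx = ∫_0^1 (4*x^3 - 8*x^2 + 4*x) dx. Term by term:
  ∫_0^1 4*x^3 dx = 1;  ∫_0^1 -8*x^2 dx = -8/3;  ∫_0^1 4*x dx = 2.
Sum: 1 − 8/3 + 2 = 1/3.
So RHS = -∫_0^1 v(x) φ(x) dx = -1/3.
LHS − RHS = 1/3 ≠ 0, so the identity fails.
(For a valid weak derivative the identity must hold for EVERY test function, in particular this one. The failure shows v is NOT the weak derivative of u.)
Correct weak derivative would be u'(x) = 2 - 4*x.


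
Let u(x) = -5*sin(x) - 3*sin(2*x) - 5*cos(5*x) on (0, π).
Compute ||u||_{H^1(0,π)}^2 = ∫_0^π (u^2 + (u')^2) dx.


||u||_{H^1(0,π)}^2 = -1040/7 + 745*π/2

u'(x) = 25*sin(5*x) - 5*cos(x) - 6*cos(2*x).
Expand u² and (u')² and integrate term by term on (0, π), using: for integers n ≥ 1, ∫_0^π sin²(nx) dx = ∫_0^π cos²(nx) dx = π/2; for n ≠ n', ∫_0^π sin(nx)sin(n'x) dx = ∫_0^π cos(nx)cos(n'x) dx = 0; and by product-to-sum, ∫_0^π sin(nx)cos(n'x) dx = ½∫_0^π [sin((n+n')x) + sin((n−n')x)] dx, which is 0 when n+n' is even and 2n/(n²−n'²) when n+n' is odd (it need not vanish on (0, π)).
  u² squared terms: (-5)²·∫cos(5x)² dx = 25·π/2 = 25*π/2;  (-5)²·∫sin(x)² dx = 25·π/2 = 25*π/2;  (-3)²·∫sin(2x)² dx = 9·π/2 = 9*π/2.
  u² cross terms: 2·(-5)·(-5)·∫cos(5x)·sin(x) dx = 50·(0) = 0;  2·(-5)·(-3)·∫cos(5x)·sin(2x) dx = 30·(-4/21) = -40/7;  2·(-5)·(-3)·∫sin(x)·sin(2x) dx = 30·(0) = 0.
  So ∫_0^π u² dx = 25*π/2 + 25*π/2 + 9*π/2 + 0 − 40/7 + 0 = -40/7 + 59*π/2.
  (u')² squared terms: (-6)²·∫cos(2x)² dx = 36·π/2 = 18*π;  (-5)²·∫cos(x)² dx = 25·π/2 = 25*π/2;  (25)²·∫sin(5x)² dx = 625·π/2 = 625*π/2.
  (u')² cross terms: 2·(-6)·(-5)·∫cos(2x)·cos(x) dx = 60·(0) = 0;  2·(-6)·(25)·∫cos(2x)·sin(5x) dx = -300·(10/21) = -1000/7;  2·(-5)·(25)·∫cos(x)·sin(5x) dx = -250·(0) = 0.
  So ∫_0^π (u')² dx = 18*π + 25*π/2 + 625*π/2 + 0 − 1000/7 + 0 = -1000/7 + 343*π.
||u||_{H^1}^2 = (-40/7 + 59*π/2) + (-1000/7 + 343*π) = -1040/7 + 745*π/2.


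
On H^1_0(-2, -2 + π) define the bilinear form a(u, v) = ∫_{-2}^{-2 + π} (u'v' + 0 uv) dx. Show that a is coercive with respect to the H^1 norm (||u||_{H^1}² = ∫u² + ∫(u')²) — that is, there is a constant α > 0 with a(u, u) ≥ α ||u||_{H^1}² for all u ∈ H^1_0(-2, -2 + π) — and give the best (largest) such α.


α = 1/2

Coercivity of a(·,·) on H^1_0(-2, -2 + π) means a(u, u) ≥ α ||u||_{H^1}² for every u ∈ H^1_0.
The interval has length L = π, and Poincaré/coercivity depend only on L. Here a(u, u) = ∫(u')² + (0)·∫u².
Here c = 0, so a(u,u) = ∫(u')² alone. The condition a(u,u) ≥ α||u||_{H^1}² reads (1−α)∫(u')² ≥ (α−c)∫u². Any admissible α is ≤ 1 (rapidly oscillating u have ∫u²/∫(u')² → 0), and α = 1 would force 0 ≥ (1−c)∫u², impossible since c < 1; so 1−α > 0. By the sharp Poincaré inequality on H^1_0 of an interval of length L, ∫(u')² ≥ (π/L)²∫u² with equality for the first sine mode sin(π(x−x₀)/L) (x₀ the left endpoint), so the inequality holds for all u iff (1−α)(π/L)² ≥ α − c, i.e. α ≤ ((π/L)² + c)/((π/L)² + 1) = (1 + c(L/π)²)/(1 + (L/π)²). (Direct route, valid since c ≤ 0: Poincaré gives c∫u² ≥ c(L/π)²∫(u')², so a(u,u) ≥ (1 + c(L/π)²)∫(u')², while ||u||_{H^1}² ≤ (1 + (L/π)²)∫(u')²; dividing yields the same α.) With (π/L)² = 1 and c = 0, the largest admissible constant is α = ((π/L)² + c)/((π/L)² + 1).
Simplifying, α = 1/2.


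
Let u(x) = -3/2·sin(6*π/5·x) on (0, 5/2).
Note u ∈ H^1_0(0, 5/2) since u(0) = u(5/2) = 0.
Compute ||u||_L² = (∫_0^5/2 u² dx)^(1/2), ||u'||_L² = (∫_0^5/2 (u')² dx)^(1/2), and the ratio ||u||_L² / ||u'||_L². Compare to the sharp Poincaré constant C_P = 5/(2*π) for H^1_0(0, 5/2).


||u||_L² / ||u'||_L² = 5/(6*π) < C_P = 5/(2*π).

u(x) = -3/2·sin(6*π/5·x), so u'(x) = -9*π*cos(6*π*x/5)/5.
Writing u(x) = A·sin(kπx/L) with A = -3/2 and k = 3, use ∫_0^L sin²(kπx/L) dx = L/2 and ∫_0^L cos²(kπx/L) dx = L/2.
u² = 9/4·sin²(6*π/5·x) and (u')² = 81*π^2/25·cos²(6*π/5·x), and each of sin², cos² integrates to L/2 = 5/4 over (0, 5/2).
∫_0^5/2 u² dx = 45/16, so ||u||_L² = 3*sqrt(5)/4.
∫_0^5/2 (u')² dx = 81*π^2/20, so ||u'||_L² = 9*sqrt(5)*π/10.
Ratio ||u||_L² / ||u'||_L² = 5/(6*π).
Sharp Poincaré constant on H^1_0(0, 5/2) is C_P = L/π = 5/(2*π), achieved by sin(2*π/5·x).
This is the k = 3 harmonic; the ratio L/(kπ) is strictly less than C_P = L/π, consistent with the sharp inequality ||u||_L² ≤ C_P ||u'||_L².


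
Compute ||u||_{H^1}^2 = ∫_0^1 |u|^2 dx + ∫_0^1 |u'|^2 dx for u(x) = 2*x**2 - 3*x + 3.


||u||_{H^1}^2 = 107/15

The H^1 norm (squared) on an interval (0, L) is
  ||u||_{H^1}^2 = ∫_0^L u(x)^2 dx + ∫_0^L u'(x)^2 dx.
Compute u'(x) = 4*x - 3.
Then u(x)^2 = 4*x**4 - 12*x**3 + 21*x**2 - 18*x + 9 and u'(x)^2 = 16*x**2 - 24*x + 9.
Integrate each monomial from 0 to 1 using ∫_0^1 c·x^n dx = c·1^(n+1)/(n+1):
  ∫_0^1 u(x)^2 dx = ∫_0^1 (4*x^4 - 12*x^3 + 21*x^2 - 18*x + 9) dx. Term by term:
    ∫_0^1 4*x^4 dx = 4/5;  ∫_0^1 -12*x^3 dx = -3;  ∫_0^1 21*x^2 dx = 7;
    ∫_0^1 -18*x dx = -9;  ∫_0^1 9 dx = 9.
  Sum: 4/5 − 3 + 7 − 9 + 9 = 24/5.
  ∫_0^1 u'(x)^2 dx = ∫_0^1 (16*x^2 - 24*x + 9) dx. Term by term:
    ∫_0^1 16*x^2 dx = 16/3;  ∫_0^1 -24*x dx = -12;  ∫_0^1 9 dx = 9.
  Sum: 16/3 − 12 + 9 = 7/3.
Adding: ||u||_{H^1}^2 = 24/5 + 7/3 = 107/15.


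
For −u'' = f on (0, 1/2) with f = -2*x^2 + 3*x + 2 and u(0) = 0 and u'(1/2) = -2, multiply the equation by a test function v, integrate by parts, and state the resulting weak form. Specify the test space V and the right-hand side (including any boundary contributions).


V = {v ∈ H^1(0, 1/2) : v(0) = 0} (test functions vanish at x = 0 where u is specified); weak form: ∫_0^1/2 u'v' dx = ∫_0^1/2 (-2*x^2 + 3*x + 2) v dx − 2·v(1/2) for all v ∈ V.

Multiply both sides by a test function v and integrate from 0 to 1/2:
  ∫_0^1/2 −u''(x) v(x) dx = ∫_0^1/2 f(x) v(x) dx.
Integrate the LHS by parts once:
  ∫_0^1/2 −u'' v dx = −[u'(x) v(x)]_0^1/2 + ∫_0^1/2 u'(x) v'(x) dx.
Thus ∫_0^1/2 u'(x) v'(x) dx = ∫_0^1/2 f(x) v(x) dx + [u'(x) v(x)]_0^1/2.
Choose V so that boundary terms are either known or forced to vanish.
Mixed BC: u(0) = 0 (Dirichlet) and u'(1/2) = -2 (Neumann). Define V = {v ∈ H^1(0, 1/2) : v(0) = 0}. Then [u' v]_0^1/2 = u'(1/2)·v(1/2) − u'(0)·0 = − 2·v(1/2).
Weak formulation: find u (satisfying any essential BC) such that ∫_0^1/2 u'(x) v'(x) dx = ∫_0^1/2 f v dx − 2·v(1/2) for all v ∈ V (Dirichlet at 0 absorbed into V; Neumann datum at x = 1/2 contributes the boundary term).
Substituting f(x) = -2*x^2 + 3*x + 2, the right-hand side is ∫_0^1/2 (-2*x^2 + 3*x + 2) v dx − 2·v(1/2).


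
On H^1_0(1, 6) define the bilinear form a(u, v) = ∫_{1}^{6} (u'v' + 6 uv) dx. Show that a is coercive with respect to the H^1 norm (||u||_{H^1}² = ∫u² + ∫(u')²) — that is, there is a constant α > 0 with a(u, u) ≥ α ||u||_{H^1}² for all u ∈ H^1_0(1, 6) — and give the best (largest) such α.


α = 1

Coercivity of a(·,·) on H^1_0(1, 6) means a(u, u) ≥ α ||u||_{H^1}² for every u ∈ H^1_0.
The interval has length L = 5, and Poincaré/coercivity depend only on L. Here a(u, u) = ∫(u')² + (6)·∫u².
Here c = 6 ≥ 1, so a(u,u) = ∫(u')² + c∫u² ≥ ∫(u')² + ∫u² = ||u||_{H^1}², i.e. α = 1 works. No larger α is possible: a(u,u) ≥ α||u||_{H^1}² means (1−α)∫(u')² ≥ (α−c)∫u², and for the modes u_n = sin(nπ(x−x₀)/L) (x₀ the left endpoint) one has ∫u_n²/∫(u_n')² = (L/(nπ))² → 0, so a(u_n,u_n)/||u_n||_{H^1}² → 1. Hence the optimal constant is α = 1.
Therefore α = 1.


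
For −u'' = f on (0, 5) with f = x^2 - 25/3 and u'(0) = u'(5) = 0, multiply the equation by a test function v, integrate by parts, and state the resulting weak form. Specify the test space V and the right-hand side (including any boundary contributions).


V = H^1(0, 5) (no boundary constraint on v; u is determined up to an additive constant); weak form: ∫_0^5 u'v' dx = ∫_0^5 (x^2 - 25/3) v dx for all v ∈ V.

Multiply both sides by a test function v and integrate from 0 to 5:
  ∫_0^5 −u''(x) v(x) dx = ∫_0^5 f(x) v(x) dx.
Integrate the LHS by parts once:
  ∫_0^5 −u'' v dx = −[u'(x) v(x)]_0^5 + ∫_0^5 u'(x) v'(x) dx.
Thus ∫_0^5 u'(x) v'(x) dx = ∫_0^5 f(x) v(x) dx + [u'(x) v(x)]_0^5.
Choose V so that boundary terms are either known or forced to vanish.
u has homogeneous Neumann: u'(0) = u'(5) = 0. So [u' v]_0^5 = 0·v(5) − 0·v(0) = 0 for any v; take V = H^1(0, 5).
Weak formulation: find u (satisfying any essential BC) such that ∫_0^5 u'(x) v'(x) dx = ∫_0^5 f v dx for all v ∈ V (homogeneous Neumann, so boundary terms vanish).
Substituting f(x) = x^2 - 25/3, the right-hand side is ∫_0^5 (x^2 - 25/3) v dx.
Compatibility check (pure Neumann): taking v ≡ 1 ∈ V gives 0 = ∫_0^5 f dx + (0) − (0), i.e. ∫_0^5 f dx must equal u'(0) − u'(5) = 0. Indeed ∫_0^5 (x^2 - 25/3) dx = 0, so the data are compatible. The solution is then unique only up to an additive constant (fix it e.g. by requiring ∫_0^5 u dx = 0).


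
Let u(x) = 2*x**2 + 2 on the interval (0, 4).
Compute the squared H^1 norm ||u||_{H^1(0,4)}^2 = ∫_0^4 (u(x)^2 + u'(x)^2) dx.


||u||_{H^1}^2 = 6736/5

The H^1 norm (squared) on an interval (0, L) is
  ||u||_{H^1}^2 = ∫_0^L u(x)^2 dx + ∫_0^L u'(x)^2 dx.
Compute u'(x) = 4*x.
Then u(x)^2 = 4*x**4 + 8*x**2 + 4 and u'(x)^2 = 16*x**2.
Integrate each monomial from 0 to 4 using ∫_0^4 c·x^n dx = c·4^(n+1)/(n+1):
  ∫_0^4 u(x)^2 dx = ∫_0^4 (4*x^4 + 8*x^2 + 4) dx. Term by term:
    ∫_0^4 4*x^4 dx = 4096/5;  ∫_0^4 8*x^2 dx = 512/3;  ∫_0^4 4 dx = 16.
  Sum: 4096/5 + 512/3 + 16 = 15088/15.
  ∫_0^4 u'(x)^2 dx = ∫_0^4 (16*x^2) dx. Term by term:
    ∫_0^4 16*x^2 dx = 1024/3.
Adding: ||u||_{H^1}^2 = 15088/15 + 1024/3 = 6736/5.


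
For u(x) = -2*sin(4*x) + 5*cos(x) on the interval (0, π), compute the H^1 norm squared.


||u||_{H^1(0,π)}^2 = -64/3 + 59*π

u'(x) = -5*sin(x) - 8*cos(4*x).
Expand u² and (u')² and integrate term by term on (0, π), using: for integers n ≥ 1, ∫_0^π sin²(nx) dx = ∫_0^π cos²(nx) dx = π/2; for n ≠ n', ∫_0^π sin(nx)sin(n'x) dx = ∫_0^π cos(nx)cos(n'x) dx = 0; and by product-to-sum, ∫_0^π sin(nx)cos(n'x) dx = ½∫_0^π [sin((n+n')x) + sin((n−n')x)] dx, which is 0 when n+n' is even and 2n/(n²−n'²) when n+n' is odd (it need not vanish on (0, π)).
  u² squared terms: (-2)²·∫sin(4x)² dx = 4·π/2 = 2*π;  (5)²·∫cos(x)² dx = 25·π/2 = 25*π/2.
  u² cross terms: 2·(-2)·(5)·∫sin(4x)·cos(x) dx = -20·(8/15) = -32/3.
  So ∫_0^π u² dx = 2*π + 25*π/2 − 32/3 = -32/3 + 29*π/2.
  (u')² squared terms: (-8)²·∫cos(4x)² dx = 64·π/2 = 32*π;  (-5)²·∫sin(x)² dx = 25·π/2 = 25*π/2.
  (u')² cross terms: 2·(-8)·(-5)·∫cos(4x)·sin(x) dx = 80·(-2/15) = -32/3.
  So ∫_0^π (u')² dx = 32*π + 25*π/2 − 32/3 = -32/3 + 89*π/2.
||u||_{H^1}^2 = (-32/3 + 29*π/2) + (-32/3 + 89*π/2) = -64/3 + 59*π.


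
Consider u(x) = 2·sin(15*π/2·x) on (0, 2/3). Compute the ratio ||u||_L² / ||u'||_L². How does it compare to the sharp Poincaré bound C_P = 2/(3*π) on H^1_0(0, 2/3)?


||u||_L² / ||u'||_L² = 2/(15*π) < C_P = 2/(3*π).

u(x) = 2·sin(15*π/2·x), so u'(x) = 15*π*cos(15*π*x/2).
Writing u(x) = A·sin(kπx/L) with A = 2 and k = 5, use ∫_0^L sin²(kπx/L) dx = L/2 and ∫_0^L cos²(kπx/L) dx = L/2.
u² = 4·sin²(15*π/2·x) and (u')² = 225*π^2·cos²(15*π/2·x), and each of sin², cos² integrates to L/2 = 1/3 over (0, 2/3).
∫_0^2/3 u² dx = 4/3, so ||u||_L² = 2*sqrt(3)/3.
∫_0^2/3 (u')² dx = 75*π^2, so ||u'||_L² = 5*sqrt(3)*π.
Ratio ||u||_L² / ||u'||_L² = 2/(15*π).
Sharp Poincaré constant on H^1_0(0, 2/3) is C_P = L/π = 2/(3*π), achieved by sin(3*π/2·x).
This is the k = 5 harmonic; the ratio L/(kπ) is strictly less than C_P = L/π, consistent with the sharp inequality ||u||_L² ≤ C_P ||u'||_L².


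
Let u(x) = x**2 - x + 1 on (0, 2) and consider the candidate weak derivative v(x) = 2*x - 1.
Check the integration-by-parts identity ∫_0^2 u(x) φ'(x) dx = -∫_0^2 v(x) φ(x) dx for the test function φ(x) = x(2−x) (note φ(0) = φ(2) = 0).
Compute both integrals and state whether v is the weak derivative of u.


LHS = -4/3, RHS = -4/3. Yes, v = u' weakly.

u(x) = x**2 - x + 1, classical derivative u'(x) = 2*x - 1.
φ(x) = x(2−x), so φ'(x) = 2 - 2*x.
Note φ(0) = φ(2) = 0, so the boundary term u·φ vanishes.
LHS = ∫_0^2 u(x) φ'(x) dx = ∫_0^2 (-2*x^3 + 4*x^2 - 4*x + 2) dx. Term by term:
  ∫_0^2 -2*x^3 dx = -8;  ∫_0^2 4*x^2 dx = 32/3;  ∫_0^2 -4*x dx = -8;
  ∫_0^2 2 dx = 4.
Sum: -8 + 32/3 − 8 + 4 = -4/3.
So LHS = -4/3.
∫_0^2 v(x) φ(x) dx = ∫_0^2 (-2*x^3 + 5*x^2 - 2*x) dx. Term by term:
  ∫_0^2 -2*x^3 dx = -8;  ∫_0^2 5*x^2 dx = 40/3;  ∫_0^2 -2*x dx = -4.
Sum: -8 + 40/3 − 4 = 4/3.
So RHS = -∫_0^2 v(x) φ(x) dx = -4/3.
LHS = RHS, so the identity holds for this test φ.
Moreover u is smooth here and v(x) = u'(x) = 2*x - 1 pointwise, so the identity holds for every test function. Hence v is the weak derivative of u.


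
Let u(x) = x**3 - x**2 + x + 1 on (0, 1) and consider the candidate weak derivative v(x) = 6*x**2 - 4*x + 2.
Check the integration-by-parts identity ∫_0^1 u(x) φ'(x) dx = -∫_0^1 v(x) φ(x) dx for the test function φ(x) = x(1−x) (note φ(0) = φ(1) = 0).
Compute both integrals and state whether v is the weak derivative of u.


LHS = -3/20, RHS = -3/10. No, v is not the weak derivative of u.

u(x) = x**3 - x**2 + x + 1, classical derivative u'(x) = 3*x**2 - 2*x + 1.
φ(x) = x(1−x), so φ'(x) = 1 - 2*x.
Note φ(0) = φ(1) = 0, so the boundary term u·φ vanishes.
LHS = ∫_0^1 u(x) φ'(x) dx = ∫_0^1 (-2*x^4 + 3*x^3 - 3*x^2 - x + 1) dx. Term by term:
  ∫_0^1 -2*x^4 dx = -2/5;  ∫_0^1 3*x^3 dx = 3/4;  ∫_0^1 -3*x^2 dx = -1;
  ∫_0^1 -x dx = -1/2;  ∫_0^1 1 dx = 1.
Sum: -2/5 + 3/4 − 1 − 1/2 + 1 = -3/20.
So LHS = -3/20.
∫_0^1 v(x) φ(x) dx = ∫_0^1 (-6*x^4 + 10*x^3 - 6*x^2 + 2*x) dx. Term by term:
  ∫_0^1 -6*x^4 dx = -6/5;  ∫_0^1 10*x^3 dx = 5/2;  ∫_0^1 -6*x^2 dx = -2;
  ∫_0^1 2*x dx = 1.
Sum: -6/5 + 5/2 − 2 + 1 = 3/10.
So RHS = -∫_0^1 v(x) φ(x) dx = -3/10.
LHS − RHS = 3/20 ≠ 0, so the identity fails.
(For a valid weak derivative the identity must hold for EVERY test function, in particular this one. The failure shows v is NOT the weak derivative of u.)
Correct weak derivative would be u'(x) = 3*x**2 - 2*x + 1.


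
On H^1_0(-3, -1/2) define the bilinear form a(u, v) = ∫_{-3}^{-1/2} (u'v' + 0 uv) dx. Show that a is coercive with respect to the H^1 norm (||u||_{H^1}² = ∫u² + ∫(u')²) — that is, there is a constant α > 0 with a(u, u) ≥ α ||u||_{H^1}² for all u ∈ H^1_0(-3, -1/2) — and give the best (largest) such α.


α = 4*π^2/(25 + 4*π^2)

Coercivity of a(·,·) on H^1_0(-3, -1/2) means a(u, u) ≥ α ||u||_{H^1}² for every u ∈ H^1_0.
The interval has length L = 5/2, and Poincaré/coercivity depend only on L. Here a(u, u) = ∫(u')² + (0)·∫u².
Here c = 0, so a(u,u) = ∫(u')² alone. The condition a(u,u) ≥ α||u||_{H^1}² reads (1−α)∫(u')² ≥ (α−c)∫u². Any admissible α is ≤ 1 (rapidly oscillating u have ∫u²/∫(u')² → 0), and α = 1 would force 0 ≥ (1−c)∫u², impossible since c < 1; so 1−α > 0. By the sharp Poincaré inequality on H^1_0 of an interval of length L, ∫(u')² ≥ (π/L)²∫u² with equality for the first sine mode sin(π(x−x₀)/L) (x₀ the left endpoint), so the inequality holds for all u iff (1−α)(π/L)² ≥ α − c, i.e. α ≤ ((π/L)² + c)/((π/L)² + 1) = (1 + c(L/π)²)/(1 + (L/π)²). (Direct route, valid since c ≤ 0: Poincaré gives c∫u² ≥ c(L/π)²∫(u')², so a(u,u) ≥ (1 + c(L/π)²)∫(u')², while ||u||_{H^1}² ≤ (1 + (L/π)²)∫(u')²; dividing yields the same α.) With (π/L)² = 4*π^2/25 and c = 0, the largest admissible constant is α = ((π/L)² + c)/((π/L)² + 1).
Simplifying, α = 4*π^2/(25 + 4*π^2).


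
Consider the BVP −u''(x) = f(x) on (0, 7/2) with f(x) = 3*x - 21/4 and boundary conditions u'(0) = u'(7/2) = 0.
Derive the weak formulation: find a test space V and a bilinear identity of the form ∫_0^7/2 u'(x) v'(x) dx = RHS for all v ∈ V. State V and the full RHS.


V = H^1(0, 7/2) (no boundary constraint on v; u is determined up to an additive constant); weak form: ∫_0^7/2 u'v' dx = ∫_0^7/2 (3*x - 21/4) v dx for all v ∈ V.

Multiply both sides by a test function v and integrate from 0 to 7/2:
  ∫_0^7/2 −u''(x) v(x) dx = ∫_0^7/2 f(x) v(x) dx.
Integrate the LHS by parts once:
  ∫_0^7/2 −u'' v dx = −[u'(x) v(x)]_0^7/2 + ∫_0^7/2 u'(x) v'(x) dx.
Thus ∫_0^7/2 u'(x) v'(x) dx = ∫_0^7/2 f(x) v(x) dx + [u'(x) v(x)]_0^7/2.
Choose V so that boundary terms are either known or forced to vanish.
u has homogeneous Neumann: u'(0) = u'(7/2) = 0. So [u' v]_0^7/2 = 0·v(7/2) − 0·v(0) = 0 for any v; take V = H^1(0, 7/2).
Weak formulation: find u (satisfying any essential BC) such that ∫_0^7/2 u'(x) v'(x) dx = ∫_0^7/2 f v dx for all v ∈ V (homogeneous Neumann, so boundary terms vanish).
Substituting f(x) = 3*x - 21/4, the right-hand side is ∫_0^7/2 (3*x - 21/4) v dx.
Compatibility check (pure Neumann): taking v ≡ 1 ∈ V gives 0 = ∫_0^7/2 f dx + (0) − (0), i.e. ∫_0^7/2 f dx must equal u'(0) − u'(7/2) = 0. Indeed ∫_0^7/2 (3*x - 21/4) dx = 0, so the data are compatible. The solution is then unique only up to an additive constant (fix it e.g. by requiring ∫_0^7/2 u dx = 0).


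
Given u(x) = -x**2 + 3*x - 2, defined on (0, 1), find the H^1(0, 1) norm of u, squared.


||u||_{H^1}^2 = 161/30

The H^1 norm (squared) on an interval (0, L) is
  ||u||_{H^1}^2 = ∫_0^L u(x)^2 dx + ∫_0^L u'(x)^2 dx.
Compute u'(x) = 3 - 2*x.
Then u(x)^2 = x**4 - 6*x**3 + 13*x**2 - 12*x + 4 and u'(x)^2 = 4*x**2 - 12*x + 9.
Integrate each monomial from 0 to 1 using ∫_0^1 c·x^n dx = c·1^(n+1)/(n+1):
  ∫_0^1 u(x)^2 dx = ∫_0^1 (x^4 - 6*x^3 + 13*x^2 - 12*x + 4) dx. Term by term:
    ∫_0^1 x^4 dx = 1/5;  ∫_0^1 -6*x^3 dx = -3/2;  ∫_0^1 13*x^2 dx = 13/3;
    ∫_0^1 -12*x dx = -6;  ∫_0^1 4 dx = 4.
  Sum: 1/5 − 3/2 + 13/3 − 6 + 4 = 31/30.
  ∫_0^1 u'(x)^2 dx = ∫_0^1 (4*x^2 - 12*x + 9) dx. Term by term:
    ∫_0^1 4*x^2 dx = 4/3;  ∫_0^1 -12*x dx = -6;  ∫_0^1 9 dx = 9.
  Sum: 4/3 − 6 + 9 = 13/3.
Adding: ||u||_{H^1}^2 = 31/30 + 13/3 = 161/30.


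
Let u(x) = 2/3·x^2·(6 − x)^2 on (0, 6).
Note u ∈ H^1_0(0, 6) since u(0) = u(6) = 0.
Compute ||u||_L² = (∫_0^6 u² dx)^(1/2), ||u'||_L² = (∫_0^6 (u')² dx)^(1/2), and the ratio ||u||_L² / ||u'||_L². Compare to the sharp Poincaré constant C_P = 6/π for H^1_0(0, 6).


||u||_L² / ||u'||_L² = sqrt(3) < C_P = 6/π.

u(x) = 2/3·x^2·(6 − x)^2, so u'(x) = 8*x*(x - 6)*(x - 3)/3.
u(x) = 2/3·x^2·(6 − x)^2 vanishes at x = 0 and x = 6, so u ∈ H^1_0(0, 6). Differentiate via the product rule and integrate the resulting polynomials term by term.
  ∫_0^6 u² dx = ∫_0^6 (4*x^8/9 - 32*x^7/3 + 96*x^6 - 384*x^5 + 576*x^4) dx. Term by term:
    ∫_0^6 4*x^8/9 dx = 497664;  ∫_0^6 -32*x^7/3 dx = -2239488;  ∫_0^6 96*x^6 dx = 26873856/7;
    ∫_0^6 -384*x^5 dx = -2985984;  ∫_0^6 576*x^4 dx = 4478976/5.
  Sum: 497664 − 2239488 + 26873856/7 − 2985984 + 4478976/5 = 248832/35.
  ∫_0^6 (u')² dx = ∫_0^6 (64*x^6/9 - 128*x^5 + 832*x^4 - 2304*x^3 + 2304*x^2) dx. Term by term:
    ∫_0^6 64*x^6/9 dx = 1990656/7;  ∫_0^6 -128*x^5 dx = -995328;  ∫_0^6 832*x^4 dx = 6469632/5;
    ∫_0^6 -2304*x^3 dx = -746496;  ∫_0^6 2304*x^2 dx = 165888.
  Sum: 1990656/7 − 995328 + 6469632/5 − 746496 + 165888 = 82944/35.
∫_0^6 u² dx = 248832/35, so ||u||_L² = 288*sqrt(105)/35.
∫_0^6 (u')² dx = 82944/35, so ||u'||_L² = 288*sqrt(35)/35.
Ratio ||u||_L² / ||u'||_L² = sqrt(3).
Sharp Poincaré constant on H^1_0(0, 6) is C_P = L/π = 6/π, achieved by sin(π/6·x).
A polynomial bump cannot attain the sharp Poincaré constant (only the first sine eigenfunction does), so the ratio is strictly less than C_P, consistent with ||u||_L² ≤ C_P ||u'||_L².


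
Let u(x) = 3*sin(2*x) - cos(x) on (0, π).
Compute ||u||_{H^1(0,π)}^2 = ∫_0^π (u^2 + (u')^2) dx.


||u||_{H^1(0,π)}^2 = -16 + 47*π/2

u'(x) = sin(x) + 6*cos(2*x).
Expand u² and (u')² and integrate term by term on (0, π), using: for integers n ≥ 1, ∫_0^π sin²(nx) dx = ∫_0^π cos²(nx) dx = π/2; for n ≠ n', ∫_0^π sin(nx)sin(n'x) dx = ∫_0^π cos(nx)cos(n'x) dx = 0; and by product-to-sum, ∫_0^π sin(nx)cos(n'x) dx = ½∫_0^π [sin((n+n')x) + sin((n−n')x)] dx, which is 0 when n+n' is even and 2n/(n²−n'²) when n+n' is odd (it need not vanish on (0, π)).
  u² squared terms: (-1)²·∫cos(x)² dx = 1·π/2 = π/2;  (3)²·∫sin(2x)² dx = 9·π/2 = 9*π/2.
  u² cross terms: 2·(-1)·(3)·∫cos(x)·sin(2x) dx = -6·(4/3) = -8.
  So ∫_0^π u² dx = π/2 + 9*π/2 − 8 = -8 + 5*π.
  (u')² squared terms: (6)²·∫cos(2x)² dx = 36·π/2 = 18*π;  (1)²·∫sin(x)² dx = 1·π/2 = π/2.
  (u')² cross terms: 2·(6)·(1)·∫cos(2x)·sin(x) dx = 12·(-2/3) = -8.
  So ∫_0^π (u')² dx = 18*π + π/2 − 8 = -8 + 37*π/2.
||u||_{H^1}^2 = (-8 + 5*π) + (-8 + 37*π/2) = -16 + 47*π/2.


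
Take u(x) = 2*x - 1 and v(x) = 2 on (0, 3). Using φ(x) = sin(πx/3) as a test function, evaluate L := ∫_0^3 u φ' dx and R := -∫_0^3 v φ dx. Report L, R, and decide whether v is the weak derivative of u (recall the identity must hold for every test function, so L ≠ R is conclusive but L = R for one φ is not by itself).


LHS = -12/π, RHS = -12/π. Yes, v = u' weakly.

u(x) = 2*x - 1, classical derivative u'(x) = 2.
φ(x) = sin(πx/3), so φ'(x) = π*cos(π*x/3)/3.
Note φ(0) = φ(3) = 0, so the boundary term u·φ vanishes.
LHS = ∫_0^3 u(x) φ'(x) dx = ∫_0^3 (2*π*x*cos(π*x/3)/3 - π*cos(π*x/3)/3) dx. Term by term:
  ∫_0^3 -π*cos(π*x/3)/3 dx = 0;  ∫_0^3 2*π*x*cos(π*x/3)/3 dx = -12/π.
Sum: 0 − 12/π = -12/π.
So LHS = -12/π.
∫_0^3 v(x) φ(x) dx = ∫_0^3 (2*sin(π*x/3)) dx. Term by term:
  ∫_0^3 2*sin(π*x/3) dx = 12/π.
So RHS = -∫_0^3 v(x) φ(x) dx = -12/π.
LHS = RHS, so the identity holds for this test φ.
Moreover u is smooth here and v(x) = u'(x) = 2 pointwise, so the identity holds for every test function. Hence v is the weak derivative of u.


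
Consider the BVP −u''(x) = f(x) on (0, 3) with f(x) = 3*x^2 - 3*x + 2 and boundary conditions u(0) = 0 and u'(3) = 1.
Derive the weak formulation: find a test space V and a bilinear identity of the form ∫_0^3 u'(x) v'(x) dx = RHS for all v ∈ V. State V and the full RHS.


V = {v ∈ H^1(0, 3) : v(0) = 0} (test functions vanish at x = 0 where u is specified); weak form: ∫_0^3 u'v' dx = ∫_0^3 (3*x^2 - 3*x + 2) v dx + v(3) for all v ∈ V.

Multiply both sides by a test function v and integrate from 0 to 3:
  ∫_0^3 −u''(x) v(x) dx = ∫_0^3 f(x) v(x) dx.
Integrate the LHS by parts once:
  ∫_0^3 −u'' v dx = −[u'(x) v(x)]_0^3 + ∫_0^3 u'(x) v'(x) dx.
Thus ∫_0^3 u'(x) v'(x) dx = ∫_0^3 f(x) v(x) dx + [u'(x) v(x)]_0^3.
Choose V so that boundary terms are either known or forced to vanish.
Mixed BC: u(0) = 0 (Dirichlet) and u'(3) = 1 (Neumann). Define V = {v ∈ H^1(0, 3) : v(0) = 0}. Then [u' v]_0^3 = u'(3)·v(3) − u'(0)·0 = v(3).
Weak formulation: find u (satisfying any essential BC) such that ∫_0^3 u'(x) v'(x) dx = ∫_0^3 f v dx + v(3) for all v ∈ V (Dirichlet at 0 absorbed into V; Neumann datum at x = 3 contributes the boundary term).
Substituting f(x) = 3*x^2 - 3*x + 2, the right-hand side is ∫_0^3 (3*x^2 - 3*x + 2) v dx + v(3).


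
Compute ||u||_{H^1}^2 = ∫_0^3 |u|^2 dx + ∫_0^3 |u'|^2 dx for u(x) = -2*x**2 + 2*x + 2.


||u||_{H^1}^2 = 642/5

The H^1 norm (squared) on an interval (0, L) is
  ||u||_{H^1}^2 = ∫_0^L u(x)^2 dx + ∫_0^L u'(x)^2 dx.
Compute u'(x) = 2 - 4*x.
Then u(x)^2 = 4*x**4 - 8*x**3 - 4*x**2 + 8*x + 4 and u'(x)^2 = 16*x**2 - 16*x + 4.
Integrate each monomial from 0 to 3 using ∫_0^3 c·x^n dx = c·3^(n+1)/(n+1):
  ∫_0^3 u(x)^2 dx = ∫_0^3 (4*x^4 - 8*x^3 - 4*x^2 + 8*x + 4) dx. Term by term:
    ∫_0^3 4*x^4 dx = 972/5;  ∫_0^3 -8*x^3 dx = -162;  ∫_0^3 -4*x^2 dx = -36;
    ∫_0^3 8*x dx = 36;  ∫_0^3 4 dx = 12.
  Sum: 972/5 − 162 − 36 + 36 + 12 = 222/5.
  ∫_0^3 u'(x)^2 dx = ∫_0^3 (16*x^2 - 16*x + 4) dx. Term by term:
    ∫_0^3 16*x^2 dx = 144;  ∫_0^3 -16*x dx = -72;  ∫_0^3 4 dx = 12.
  Sum: 144 − 72 + 12 = 84.
Adding: ||u||_{H^1}^2 = 222/5 + 84 = 642/5.


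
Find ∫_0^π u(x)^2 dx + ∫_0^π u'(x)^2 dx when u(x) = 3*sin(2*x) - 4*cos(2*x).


||u||_{H^1(0,π)}^2 = 125*π/2

u'(x) = 8*sin(2*x) + 6*cos(2*x).
Expand u² and (u')² and integrate term by term on (0, π), using: for integers n ≥ 1, ∫_0^π sin²(nx) dx = ∫_0^π cos²(nx) dx = π/2; for n ≠ n', ∫_0^π sin(nx)sin(n'x) dx = ∫_0^π cos(nx)cos(n'x) dx = 0; and by product-to-sum, ∫_0^π sin(nx)cos(n'x) dx = ½∫_0^π [sin((n+n')x) + sin((n−n')x)] dx, which is 0 when n+n' is even and 2n/(n²−n'²) when n+n' is odd (it need not vanish on (0, π)).
  u² squared terms: (-4)²·∫cos(2x)² dx = 16·π/2 = 8*π;  (3)²·∫sin(2x)² dx = 9·π/2 = 9*π/2.
  u² cross terms: 2·(-4)·(3)·∫cos(2x)·sin(2x) dx = -24·(0) = 0.
  So ∫_0^π u² dx = 8*π + 9*π/2 + 0 = 25*π/2.
  (u')² squared terms: (6)²·∫cos(2x)² dx = 36·π/2 = 18*π;  (8)²·∫sin(2x)² dx = 64·π/2 = 32*π.
  (u')² cross terms: 2·(6)·(8)·∫cos(2x)·sin(2x) dx = 96·(0) = 0.
  So ∫_0^π (u')² dx = 18*π + 32*π + 0 = 50*π.
||u||_{H^1}^2 = (25*π/2) + (50*π) = 125*π/2.


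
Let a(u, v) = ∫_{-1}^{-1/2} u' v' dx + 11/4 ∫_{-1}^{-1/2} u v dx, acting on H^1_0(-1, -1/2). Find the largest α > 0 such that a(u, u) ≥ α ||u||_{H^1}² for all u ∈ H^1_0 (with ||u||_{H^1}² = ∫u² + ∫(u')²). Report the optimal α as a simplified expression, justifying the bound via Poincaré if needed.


α = 1

Coercivity of a(·,·) on H^1_0(-1, -1/2) means a(u, u) ≥ α ||u||_{H^1}² for every u ∈ H^1_0.
The interval has length L = 1/2, and Poincaré/coercivity depend only on L. Here a(u, u) = ∫(u')² + (11/4)·∫u².
Here c = 11/4 ≥ 1, so a(u,u) = ∫(u')² + c∫u² ≥ ∫(u')² + ∫u² = ||u||_{H^1}², i.e. α = 1 works. No larger α is possible: a(u,u) ≥ α||u||_{H^1}² means (1−α)∫(u')² ≥ (α−c)∫u², and for the modes u_n = sin(nπ(x−x₀)/L) (x₀ the left endpoint) one has ∫u_n²/∫(u_n')² = (L/(nπ))² → 0, so a(u_n,u_n)/||u_n||_{H^1}² → 1. Hence the optimal constant is α = 1.
Therefore α = 1.


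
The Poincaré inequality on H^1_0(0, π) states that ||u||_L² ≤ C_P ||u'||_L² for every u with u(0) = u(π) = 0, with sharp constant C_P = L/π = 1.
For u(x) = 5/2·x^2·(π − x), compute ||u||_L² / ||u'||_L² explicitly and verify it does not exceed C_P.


||u||_L² / ||u'||_L² = sqrt(14)*π/14 < C_P = 1.

u(x) = 5/2·x^2·(π − x), so u'(x) = 5*x*(-3*x + 2*π)/2.
u(x) = 5/2·x^2·(π − x) vanishes at x = 0 and x = π, so u ∈ H^1_0(0, π). Differentiate via the product rule and integrate the resulting polynomials term by term.
  ∫_0^π u² dx = ∫_0^π (25*x^6/4 - 25*π*x^5/2 + 25*π^2*x^4/4) dx. Term by term:
    ∫_0^π 25*x^6/4 dx = 25*π^7/28;  ∫_0^π -25*π*x^5/2 dx = -25*π^7/12;  ∫_0^π 25*π^2*x^4/4 dx = 5*π^7/4.
  Sum: 25*π^7/28 − 25*π^7/12 + 5*π^7/4 = 5*π^7/84.
  ∫_0^π (u')² dx = ∫_0^π (225*x^4/4 - 75*π*x^3 + 25*π^2*x^2) dx. Term by term:
    ∫_0^π 225*x^4/4 dx = 45*π^5/4;  ∫_0^π -75*π*x^3 dx = -75*π^5/4;  ∫_0^π 25*π^2*x^2 dx = 25*π^5/3.
  Sum: 45*π^5/4 − 75*π^5/4 + 25*π^5/3 = 5*π^5/6.
∫_0^π u² dx = 5*π^7/84, so ||u||_L² = sqrt(105)*π^(7/2)/42.
∫_0^π (u')² dx = 5*π^5/6, so ||u'||_L² = sqrt(30)*π^(5/2)/6.
Ratio ||u||_L² / ||u'||_L² = sqrt(14)*π/14.
Sharp Poincaré constant on H^1_0(0, π) is C_P = L/π = 1, achieved by sin(x).
A polynomial bump cannot attain the sharp Poincaré constant (only the first sine eigenfunction does), so the ratio is strictly less than C_P, consistent with ||u||_L² ≤ C_P ||u'||_L².


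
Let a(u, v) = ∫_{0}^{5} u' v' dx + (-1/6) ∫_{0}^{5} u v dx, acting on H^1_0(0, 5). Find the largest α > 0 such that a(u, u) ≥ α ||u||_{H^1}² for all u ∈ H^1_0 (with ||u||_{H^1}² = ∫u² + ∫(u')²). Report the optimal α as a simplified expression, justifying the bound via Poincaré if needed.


α = (-25/6 + π^2)/(π^2 + 25)

Coercivity of a(·,·) on H^1_0(0, 5) means a(u, u) ≥ α ||u||_{H^1}² for every u ∈ H^1_0.
The interval has length L = 5, and Poincaré/coercivity depend only on L. Here a(u, u) = ∫(u')² + (-1/6)·∫u².
Here c = -1/6 < 0 with |c| < (π/L)² = π^2/25, so coercivity still holds. The condition a(u,u) ≥ α||u||_{H^1}² reads (1−α)∫(u')² ≥ (α−c)∫u². Any admissible α is ≤ 1 (rapidly oscillating u have ∫u²/∫(u')² → 0), and α = 1 would force 0 ≥ (1−c)∫u², impossible since c < 1; so 1−α > 0. By the sharp Poincaré inequality on H^1_0 of an interval of length L, ∫(u')² ≥ (π/L)²∫u² with equality for the first sine mode sin(π(x−x₀)/L) (x₀ the left endpoint), so the inequality holds for all u iff (1−α)(π/L)² ≥ α − c, i.e. α ≤ ((π/L)² + c)/((π/L)² + 1) = (1 + c(L/π)²)/(1 + (L/π)²). (Direct route, valid since c ≤ 0: Poincaré gives c∫u² ≥ c(L/π)²∫(u')², so a(u,u) ≥ (1 + c(L/π)²)∫(u')², while ||u||_{H^1}² ≤ (1 + (L/π)²)∫(u')²; dividing yields the same α.) With (π/L)² = π^2/25 and c = -1/6, the largest admissible constant is α = ((π/L)² + c)/((π/L)² + 1).
Simplifying, α = (-25/6 + π^2)/(π^2 + 25).


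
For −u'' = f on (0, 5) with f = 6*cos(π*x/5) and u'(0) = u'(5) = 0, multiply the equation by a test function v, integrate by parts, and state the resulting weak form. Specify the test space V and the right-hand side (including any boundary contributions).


V = H^1(0, 5) (no boundary constraint on v; u is determined up to an additive constant); weak form: ∫_0^5 u'v' dx = ∫_0^5 (6*cos(π*x/5)) v dx for all v ∈ V.

Multiply both sides by a test function v and integrate from 0 to 5:
  ∫_0^5 −u''(x) v(x) dx = ∫_0^5 f(x) v(x) dx.
Integrate the LHS by parts once:
  ∫_0^5 −u'' v dx = −[u'(x) v(x)]_0^5 + ∫_0^5 u'(x) v'(x) dx.
Thus ∫_0^5 u'(x) v'(x) dx = ∫_0^5 f(x) v(x) dx + [u'(x) v(x)]_0^5.
Choose V so that boundary terms are either known or forced to vanish.
u has homogeneous Neumann: u'(0) = u'(5) = 0. So [u' v]_0^5 = 0·v(5) − 0·v(0) = 0 for any v; take V = H^1(0, 5).
Weak formulation: find u (satisfying any essential BC) such that ∫_0^5 u'(x) v'(x) dx = ∫_0^5 f v dx for all v ∈ V (homogeneous Neumann, so boundary terms vanish).
Substituting f(x) = 6*cos(π*x/5), the right-hand side is ∫_0^5 (6*cos(π*x/5)) v dx.
Compatibility check (pure Neumann): taking v ≡ 1 ∈ V gives 0 = ∫_0^5 f dx + (0) − (0), i.e. ∫_0^5 f dx must equal u'(0) − u'(5) = 0. Indeed ∫_0^5 (6*cos(π*x/5)) dx = 0, so the data are compatible. The solution is then unique only up to an additive constant (fix it e.g. by requiring ∫_0^5 u dx = 0).


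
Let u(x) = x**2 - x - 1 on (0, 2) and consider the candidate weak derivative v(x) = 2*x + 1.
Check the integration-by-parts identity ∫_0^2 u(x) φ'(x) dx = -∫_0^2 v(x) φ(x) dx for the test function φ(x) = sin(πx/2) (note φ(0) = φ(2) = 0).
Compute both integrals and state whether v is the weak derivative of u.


LHS = -4/π, RHS = -12/π. No, v is not the weak derivative of u.

u(x) = x**2 - x - 1, classical derivative u'(x) = 2*x - 1.
φ(x) = sin(πx/2), so φ'(x) = π*cos(π*x/2)/2.
Note φ(0) = φ(2) = 0, so the boundary term u·φ vanishes.
LHS = ∫_0^2 u(x) φ'(x) dx = ∫_0^2 (π*x^2*cos(π*x/2)/2 - π*x*cos(π*x/2)/2 - π*cos(π*x/2)/2) dx. Term by term:
  ∫_0^2 -π*cos(π*x/2)/2 dx = 0;  ∫_0^2 π*x^2*cos(π*x/2)/2 dx = -8/π;  ∫_0^2 -π*x*cos(π*x/2)/2 dx = 4/π.
Sum: 0 − 8/π + 4/π = -4/π.
So LHS = -4/π.
∫_0^2 v(x) φ(x) dx = ∫_0^2 (2*x*sin(π*x/2) + sin(π*x/2)) dx. Term by term:
  ∫_0^2 2*x*sin(π*x/2) dx = 8/π;  ∫_0^2 sin(π*x/2) dx = 4/π.
Sum: 8/π + 4/π = 12/π.
So RHS = -∫_0^2 v(x) φ(x) dx = -12/π.
LHS − RHS = 8/π ≠ 0, so the identity fails.
(For a valid weak derivative the identity must hold for EVERY test function, in particular this one. The failure shows v is NOT the weak derivative of u.)
Correct weak derivative would be u'(x) = 2*x - 1.


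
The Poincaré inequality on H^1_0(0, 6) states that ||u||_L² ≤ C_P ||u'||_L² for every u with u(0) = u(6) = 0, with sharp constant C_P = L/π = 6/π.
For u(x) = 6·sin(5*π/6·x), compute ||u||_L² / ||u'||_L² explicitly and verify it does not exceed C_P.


||u||_L² / ||u'||_L² = 6/(5*π) < C_P = 6/π.

u(x) = 6·sin(5*π/6·x), so u'(x) = 5*π*cos(5*π*x/6).
Writing u(x) = A·sin(kπx/L) with A = 6 and k = 5, use ∫_0^L sin²(kπx/L) dx = L/2 and ∫_0^L cos²(kπx/L) dx = L/2.
u² = 36·sin²(5*π/6·x) and (u')² = 25*π^2·cos²(5*π/6·x), and each of sin², cos² integrates to L/2 = 3 over (0, 6).
∫_0^6 u² dx = 108, so ||u||_L² = 6*sqrt(3).
∫_0^6 (u')² dx = 75*π^2, so ||u'||_L² = 5*sqrt(3)*π.
Ratio ||u||_L² / ||u'||_L² = 6/(5*π).
Sharp Poincaré constant on H^1_0(0, 6) is C_P = L/π = 6/π, achieved by sin(π/6·x).
This is the k = 5 harmonic; the ratio L/(kπ) is strictly less than C_P = L/π, consistent with the sharp inequality ||u||_L² ≤ C_P ||u'||_L².


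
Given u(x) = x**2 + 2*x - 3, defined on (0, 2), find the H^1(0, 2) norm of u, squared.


||u||_{H^1}^2 = 686/15

The H^1 norm (squared) on an interval (0, L) is
  ||u||_{H^1}^2 = ∫_0^L u(x)^2 dx + ∫_0^L u'(x)^2 dx.
Compute u'(x) = 2*x + 2.
Then u(x)^2 = x**4 + 4*x**3 - 2*x**2 - 12*x + 9 and u'(x)^2 = 4*x**2 + 8*x + 4.
Integrate each monomial from 0 to 2 using ∫_0^2 c·x^n dx = c·2^(n+1)/(n+1):
  ∫_0^2 u(x)^2 dx = ∫_0^2 (x^4 + 4*x^3 - 2*x^2 - 12*x + 9) dx. Term by term:
    ∫_0^2 x^4 dx = 32/5;  ∫_0^2 4*x^3 dx = 16;  ∫_0^2 -2*x^2 dx = -16/3;
    ∫_0^2 -12*x dx = -24;  ∫_0^2 9 dx = 18.
  Sum: 32/5 + 16 − 16/3 − 24 + 18 = 166/15.
  ∫_0^2 u'(x)^2 dx = ∫_0^2 (4*x^2 + 8*x + 4) dx. Term by term:
    ∫_0^2 4*x^2 dx = 32/3;  ∫_0^2 8*x dx = 16;  ∫_0^2 4 dx = 8.
  Sum: 32/3 + 16 + 8 = 104/3.
Adding: ||u||_{H^1}^2 = 166/15 + 104/3 = 686/15.


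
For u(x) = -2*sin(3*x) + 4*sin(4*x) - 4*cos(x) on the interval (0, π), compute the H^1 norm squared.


||u||_{H^1(0,π)}^2 = -512/15 + 172*π

u'(x) = 4*sin(x) - 6*cos(3*x) + 16*cos(4*x).
Expand u² and (u')² and integrate term by term on (0, π), using: for integers n ≥ 1, ∫_0^π sin²(nx) dx = ∫_0^π cos²(nx) dx = π/2; for n ≠ n', ∫_0^π sin(nx)sin(n'x) dx = ∫_0^π cos(nx)cos(n'x) dx = 0; and by product-to-sum, ∫_0^π sin(nx)cos(n'x) dx = ½∫_0^π [sin((n+n')x) + sin((n−n')x)] dx, which is 0 when n+n' is even and 2n/(n²−n'²) when n+n' is odd (it need not vanish on (0, π)).
  u² squared terms: (-4)²·∫cos(x)² dx = 16·π/2 = 8*π;  (-2)²·∫sin(3x)² dx = 4·π/2 = 2*π;  (4)²·∫sin(4x)² dx = 16·π/2 = 8*π.
  u² cross terms: 2·(-4)·(-2)·∫cos(x)·sin(3x) dx = 16·(0) = 0;  2·(-4)·(4)·∫cos(x)·sin(4x) dx = -32·(8/15) = -256/15;  2·(-2)·(4)·∫sin(3x)·sin(4x) dx = -16·(0) = 0.
  So ∫_0^π u² dx = 8*π + 2*π + 8*π + 0 − 256/15 + 0 = -256/15 + 18*π.
  (u')² squared terms: (-6)²·∫cos(3x)² dx = 36·π/2 = 18*π;  (4)²·∫sin(x)² dx = 16·π/2 = 8*π;  (16)²·∫cos(4x)² dx = 256·π/2 = 128*π.
  (u')² cross terms: 2·(-6)·(4)·∫cos(3x)·sin(x) dx = -48·(0) = 0;  2·(-6)·(16)·∫cos(3x)·cos(4x) dx = -192·(0) = 0;  2·(4)·(16)·∫sin(x)·cos(4x) dx = 128·(-2/15) = -256/15.
  So ∫_0^π (u')² dx = 18*π + 8*π + 128*π + 0 + 0 − 256/15 = -256/15 + 154*π.
||u||_{H^1}^2 = (-256/15 + 18*π) + (-256/15 + 154*π) = -512/15 + 172*π.


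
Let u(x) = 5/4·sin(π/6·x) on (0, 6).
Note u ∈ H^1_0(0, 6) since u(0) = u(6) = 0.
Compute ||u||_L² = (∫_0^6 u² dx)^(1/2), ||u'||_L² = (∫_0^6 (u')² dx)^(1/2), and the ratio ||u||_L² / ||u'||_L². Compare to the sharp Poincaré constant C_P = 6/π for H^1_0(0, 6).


||u||_L² / ||u'||_L² = 6/π = C_P.

u(x) = 5/4·sin(π/6·x), so u'(x) = 5*π*cos(π*x/6)/24.
Writing u(x) = A·sin(kπx/L) with A = 5/4 and k = 1, use ∫_0^L sin²(kπx/L) dx = L/2 and ∫_0^L cos²(kπx/L) dx = L/2.
u² = 25/16·sin²(π/6·x) and (u')² = 25*π^2/576·cos²(π/6·x), and each of sin², cos² integrates to L/2 = 3 over (0, 6).
∫_0^6 u² dx = 75/16, so ||u||_L² = 5*sqrt(3)/4.
∫_0^6 (u')² dx = 25*π^2/192, so ||u'||_L² = 5*sqrt(3)*π/24.
Ratio ||u||_L² / ||u'||_L² = 6/π.
Sharp Poincaré constant on H^1_0(0, 6) is C_P = L/π = 6/π, achieved by sin(π/6·x).
This is the k = 1 eigenfunction (up to amplitude), so the ratio equals the sharp Poincaré constant exactly.


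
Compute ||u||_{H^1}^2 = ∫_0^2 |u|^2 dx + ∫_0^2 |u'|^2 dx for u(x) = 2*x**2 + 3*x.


||u||_{H^1}^2 = 3094/15

The H^1 norm (squared) on an interval (0, L) is
  ||u||_{H^1}^2 = ∫_0^L u(x)^2 dx + ∫_0^L u'(x)^2 dx.
Compute u'(x) = 4*x + 3.
Then u(x)^2 = 4*x**4 + 12*x**3 + 9*x**2 and u'(x)^2 = 16*x**2 + 24*x + 9.
Integrate each monomial from 0 to 2 using ∫_0^2 c·x^n dx = c·2^(n+1)/(n+1):
  ∫_0^2 u(x)^2 dx = ∫_0^2 (4*x^4 + 12*x^3 + 9*x^2) dx. Term by term:
    ∫_0^2 4*x^4 dx = 128/5;  ∫_0^2 12*x^3 dx = 48;  ∫_0^2 9*x^2 dx = 24.
  Sum: 128/5 + 48 + 24 = 488/5.
  ∫_0^2 u'(x)^2 dx = ∫_0^2 (16*x^2 + 24*x + 9) dx. Term by term:
    ∫_0^2 16*x^2 dx = 128/3;  ∫_0^2 24*x dx = 48;  ∫_0^2 9 dx = 18.
  Sum: 128/3 + 48 + 18 = 326/3.
Adding: ||u||_{H^1}^2 = 488/5 + 326/3 = 3094/15.


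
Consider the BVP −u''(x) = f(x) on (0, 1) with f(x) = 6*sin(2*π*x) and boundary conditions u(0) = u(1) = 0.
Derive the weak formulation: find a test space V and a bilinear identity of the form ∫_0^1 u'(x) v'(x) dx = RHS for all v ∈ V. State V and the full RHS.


V = H^1_0(0, 1) (so v(0) = v(1) = 0); weak form: ∫_0^1 u'v' dx = ∫_0^1 (6*sin(2*π*x)) v dx for all v ∈ V.

Multiply both sides by a test function v and integrate from 0 to 1:
  ∫_0^1 −u''(x) v(x) dx = ∫_0^1 f(x) v(x) dx.
Integrate the LHS by parts once:
  ∫_0^1 −u'' v dx = −[u'(x) v(x)]_0^1 + ∫_0^1 u'(x) v'(x) dx.
Thus ∫_0^1 u'(x) v'(x) dx = ∫_0^1 f(x) v(x) dx + [u'(x) v(x)]_0^1.
Choose V so that boundary terms are either known or forced to vanish.
u is Dirichlet: u(0) = u(1) = 0. Let V = H^1_0(0, 1); then v(0) = v(1) = 0, and [u' v]_0^1 = 0.
Weak formulation: find u (satisfying any essential BC) such that ∫_0^1 u'(x) v'(x) dx = ∫_0^1 f v dx for all v ∈ V.
Substituting f(x) = 6*sin(2*π*x), the right-hand side is ∫_0^1 (6*sin(2*π*x)) v dx.


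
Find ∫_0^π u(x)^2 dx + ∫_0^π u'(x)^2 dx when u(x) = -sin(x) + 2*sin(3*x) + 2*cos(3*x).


||u||_{H^1(0,π)}^2 = 41*π

u'(x) = -6*sin(3*x) - cos(x) + 6*cos(3*x).
Expand u² and (u')² and integrate term by term on (0, π), using: for integers n ≥ 1, ∫_0^π sin²(nx) dx = ∫_0^π cos²(nx) dx = π/2; for n ≠ n', ∫_0^π sin(nx)sin(n'x) dx = ∫_0^π cos(nx)cos(n'x) dx = 0; and by product-to-sum, ∫_0^π sin(nx)cos(n'x) dx = ½∫_0^π [sin((n+n')x) + sin((n−n')x)] dx, which is 0 when n+n' is even and 2n/(n²−n'²) when n+n' is odd (it need not vanish on (0, π)).
  u² squared terms: (-1)²·∫sin(x)² dx = 1·π/2 = π/2;  (2)²·∫cos(3x)² dx = 4·π/2 = 2*π;  (2)²·∫sin(3x)² dx = 4·π/2 = 2*π.
  u² cross terms: 2·(-1)·(2)·∫sin(x)·cos(3x) dx = -4·(0) = 0;  2·(-1)·(2)·∫sin(x)·sin(3x) dx = -4·(0) = 0;  2·(2)·(2)·∫cos(3x)·sin(3x) dx = 8·(0) = 0.
  So ∫_0^π u² dx = π/2 + 2*π + 2*π + 0 + 0 + 0 = 9*π/2.
  (u')² squared terms: (-1)²·∫cos(x)² dx = 1·π/2 = π/2;  (-6)²·∫sin(3x)² dx = 36·π/2 = 18*π;  (6)²·∫cos(3x)² dx = 36·π/2 = 18*π.
  (u')² cross terms: 2·(-1)·(-6)·∫cos(x)·sin(3x) dx = 12·(0) = 0;  2·(-1)·(6)·∫cos(x)·cos(3x) dx = -12·(0) = 0;  2·(-6)·(6)·∫sin(3x)·cos(3x) dx = -72·(0) = 0.
  So ∫_0^π (u')² dx = π/2 + 18*π + 18*π + 0 + 0 + 0 = 73*π/2.
||u||_{H^1}^2 = (9*π/2) + (73*π/2) = 41*π.
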